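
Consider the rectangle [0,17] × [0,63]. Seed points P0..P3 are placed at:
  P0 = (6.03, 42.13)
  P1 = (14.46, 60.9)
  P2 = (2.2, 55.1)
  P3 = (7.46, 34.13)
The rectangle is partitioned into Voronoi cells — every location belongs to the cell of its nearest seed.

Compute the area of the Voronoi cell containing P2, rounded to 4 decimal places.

1. box [0,17]×[0,63]: [(0, 0) (17, 0) (17, 63) (0, 63)]
2. ⊥bis P2·P0 via (4.115,48.615): [(0, 47.3999) (17, 52.4199) (17, 63) (0, 63)]  |A|=222.5321
3. ⊥bis P2·P1 via (8.33,58): [(0, 47.3999) (11.709, 50.8575) (5.9646, 63) (0, 63)]  |A|=127.5436
4. ⊥bis P2·P3 via (4.83,44.615): [(0, 47.3999) (11.709, 50.8575) (5.9646, 63) (0, 63)]  |A|=127.5436
5. canonical 4-gon: [(0, 47.3999) (11.709, 50.8575) (5.9646, 63) (0, 63)]
6. shoelace: 127.5436

Area of P2's cell: 127.5436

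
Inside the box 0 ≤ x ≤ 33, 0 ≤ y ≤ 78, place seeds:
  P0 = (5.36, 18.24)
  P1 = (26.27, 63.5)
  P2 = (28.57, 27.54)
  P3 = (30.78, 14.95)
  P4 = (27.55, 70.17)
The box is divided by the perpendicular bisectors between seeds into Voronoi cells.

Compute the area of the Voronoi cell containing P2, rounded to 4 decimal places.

Area of P2's cell: 491.3572

1. box [0,33]×[0,78]: [(0, 0) (33, 0) (33, 78) (0, 78)]
2. ⊥bis P2·P0 via (16.965,22.89): [(0, 65.2295) (26.1368, 0) (33, 0) (33, 78) (0, 78)]  |A|=1721.5551
3. ⊥bis P2·P1 via (27.42,45.52): [(8.3852, 44.3025) (26.1368, 0) (33, 0) (33, 45.8769)]  |A|=716.6538
4. ⊥bis P2·P3 via (29.675,21.245): [(8.3852, 44.3025) (18.416, 19.2686) (33, 21.8287) (33, 45.8769)]  |A|=491.3572
5. ⊥bis P2·P4 via (28.06,48.855): [(8.3852, 44.3025) (18.416, 19.2686) (33, 21.8287) (33, 45.8769)]  |A|=491.3572
6. canonical 4-gon: [(8.3852, 44.3025) (18.416, 19.2686) (33, 21.8287) (33, 45.8769)]
7. shoelace: 491.3572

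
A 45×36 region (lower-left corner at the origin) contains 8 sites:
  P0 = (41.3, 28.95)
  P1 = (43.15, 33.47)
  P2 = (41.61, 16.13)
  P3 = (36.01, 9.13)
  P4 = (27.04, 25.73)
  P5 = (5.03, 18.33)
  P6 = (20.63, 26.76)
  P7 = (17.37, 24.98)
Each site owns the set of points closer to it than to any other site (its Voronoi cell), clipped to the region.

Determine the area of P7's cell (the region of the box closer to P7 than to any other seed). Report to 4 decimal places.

1. box [0,45]×[0,36]: [(0, 0) (45, 0) (45, 36) (0, 36)]
2. ⊥bis P7·P0 via (29.335,26.965): [(0, 0) (33.8085, 0) (27.8361, 36) (0, 36)]  |A|=1109.6027
3. ⊥bis P7·P1 via (30.26,29.225): [(0, 0) (33.8085, 0) (27.8361, 36) (0, 36)]  |A|=1109.6027
4. ⊥bis P7·P2 via (29.49,20.555): [(0, 0) (21.9854, 0) (30.1146, 22.2658) (27.8361, 36) (0, 36)]  |A|=977.9773
5. ⊥bis P7·P3 via (26.69,17.055): [(0, 0) (12.1878, 0) (29.3575, 20.192) (30.1146, 22.2658) (27.8361, 36) (0, 36)]  |A|=879.0603
6. ⊥bis P7·P4 via (22.205,25.355): [(0, 0) (12.1878, 0) (23.1698, 12.9152) (21.3794, 36) (0, 36)]  |A|=742.53
7. ⊥bis P7·P5 via (11.2,21.655): [(18.7261, 7.6893) (23.1698, 12.9152) (21.3794, 36) (3.4695, 36)]  |A|=309.4904
8. ⊥bis P7·P6 via (19,25.87): [(18.7261, 7.6893) (23.1698, 12.9152) (22.6891, 19.1136) (13.4689, 36) (3.4695, 36)]  |A|=242.7006
9. canonical 5-gon: [(18.7261, 7.6893) (23.1698, 12.9152) (22.6891, 19.1136) (13.4689, 36) (3.4695, 36)]
10. shoelace: 242.7006

Area of P7's cell: 242.7006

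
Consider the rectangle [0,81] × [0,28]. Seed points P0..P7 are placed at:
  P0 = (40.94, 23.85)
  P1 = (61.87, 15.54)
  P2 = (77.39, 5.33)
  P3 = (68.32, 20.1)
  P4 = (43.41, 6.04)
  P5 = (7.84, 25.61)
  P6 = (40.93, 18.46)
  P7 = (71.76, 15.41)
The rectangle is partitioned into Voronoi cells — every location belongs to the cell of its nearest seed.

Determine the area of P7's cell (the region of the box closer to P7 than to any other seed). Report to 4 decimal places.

1. box [0,81]×[0,28]: [(0, 0) (81, 0) (81, 28) (0, 28)]
2. ⊥bis P7·P0 via (56.35,19.63): [(50.9744, 0) (81, 0) (81, 28) (58.6421, 28)]  |A|=733.3694
3. ⊥bis P7·P1 via (66.815,15.475): [(66.6116, 0) (81, 0) (81, 28) (66.9796, 28)]  |A|=397.7229
4. ⊥bis P7·P2 via (74.575,10.37): [(66.69, 5.966) (81, 13.9586) (81, 28) (66.9796, 28)]  |A|=254.9289
5. ⊥bis P7·P3 via (70.04,17.755): [(66.8139, 15.3887) (66.69, 5.966) (81, 13.9586) (81, 25.7939)]  |A|=150.8734
6. ⊥bis P7·P4 via (57.585,10.725): [(66.8139, 15.3887) (66.69, 5.966) (81, 13.9586) (81, 25.7939)]  |A|=150.8734
7. ⊥bis P7·P5 via (39.8,20.51): [(66.8139, 15.3887) (66.69, 5.966) (81, 13.9586) (81, 25.7939)]  |A|=150.8734
8. ⊥bis P7·P6 via (56.345,16.935): [(66.8139, 15.3887) (66.69, 5.966) (81, 13.9586) (81, 25.7939)]  |A|=150.8734
9. canonical 4-gon: [(66.8139, 15.3887) (66.69, 5.966) (81, 13.9586) (81, 25.7939)]
10. shoelace: 150.8734

Area of P7's cell: 150.8734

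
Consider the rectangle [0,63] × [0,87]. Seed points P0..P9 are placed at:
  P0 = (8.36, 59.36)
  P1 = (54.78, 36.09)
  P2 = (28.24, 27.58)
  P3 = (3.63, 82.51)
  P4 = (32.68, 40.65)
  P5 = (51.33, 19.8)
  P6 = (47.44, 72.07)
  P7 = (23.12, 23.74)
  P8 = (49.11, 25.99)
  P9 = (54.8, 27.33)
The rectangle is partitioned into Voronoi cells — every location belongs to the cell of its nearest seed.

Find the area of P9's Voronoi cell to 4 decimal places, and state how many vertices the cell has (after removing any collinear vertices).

1. box [0,63]×[0,87]: [(0, 0) (63, 0) (63, 87) (0, 87)]
2. ⊥bis P9·P0 via (31.58,43.345): [(1.6846, 0) (63, 0) (63, 87) (61.6892, 87)]  |A|=2724.2393
3. ⊥bis P9·P1 via (54.79,31.71): [(23.506, 31.6386) (1.6846, 0) (63, 0) (63, 31.7287)]  |A|=1596.5129
4. ⊥bis P9·P2 via (41.52,27.455): [(41.5598, 31.6798) (41.2616, 0) (63, 0) (63, 31.7287)]  |A|=684.4702
5. ⊥bis P9·P3 via (29.215,54.92): [(41.5598, 31.6798) (41.2616, 0) (63, 0) (63, 31.7287)]  |A|=684.4702
6. ⊥bis P9·P4 via (43.74,33.99): [(42.3499, 31.6816) (41.5472, 30.3486) (41.2616, 0) (63, 0) (63, 31.7287)]  |A|=683.9443
7. ⊥bis P9·P5 via (53.065,23.565): [(42.3499, 31.6816) (41.5472, 30.3486) (41.5334, 28.879) (63, 18.9867) (63, 31.7287)]  |A|=166.2619
8. ⊥bis P9·P6 via (51.12,49.7): [(42.3499, 31.6816) (41.5472, 30.3486) (41.5334, 28.879) (63, 18.9867) (63, 31.7287)]  |A|=166.2619
9. ⊥bis P9·P7 via (38.96,25.535): [(42.3499, 31.6816) (41.5472, 30.3486) (41.5334, 28.879) (63, 18.9867) (63, 31.7287)]  |A|=166.2619
10. ⊥bis P9·P8 via (51.955,26.66): [(50.7679, 31.7008) (52.6375, 23.762) (63, 18.9867) (63, 31.7287)]  |A|=114.6001
11. canonical 4-gon: [(50.7679, 31.7008) (52.6375, 23.762) (63, 18.9867) (63, 31.7287)]
12. shoelace: 114.6001

Area of P9's cell: 114.6001 (4 vertices)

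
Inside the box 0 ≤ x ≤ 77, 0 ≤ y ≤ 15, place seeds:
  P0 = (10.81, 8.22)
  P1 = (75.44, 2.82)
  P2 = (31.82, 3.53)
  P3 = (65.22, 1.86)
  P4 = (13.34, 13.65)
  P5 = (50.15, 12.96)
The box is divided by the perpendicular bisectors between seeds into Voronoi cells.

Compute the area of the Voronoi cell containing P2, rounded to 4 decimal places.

Area of P2's cell: 283.8005

1. box [0,77]×[0,15]: [(0, 0) (77, 0) (77, 15) (0, 15)]
2. ⊥bis P2·P0 via (21.315,5.875): [(20.0035, 0) (77, 0) (77, 15) (23.3519, 15)]  |A|=829.8338
3. ⊥bis P2·P1 via (53.63,3.175): [(20.0035, 0) (53.5783, 0) (53.8225, 15) (23.3519, 15)]  |A|=480.3398
4. ⊥bis P2·P3 via (48.52,2.695): [(20.0035, 0) (48.3852, 0) (49.1352, 15) (23.3519, 15)]  |A|=406.2376
5. ⊥bis P2·P4 via (22.58,8.59): [(21.4676, 6.5587) (20.0035, 0) (48.3852, 0) (49.1352, 15) (26.0902, 15)]  |A|=394.6802
6. ⊥bis P2·P5 via (40.985,8.245): [(21.4676, 6.5587) (20.0035, 0) (45.2267, 0) (37.5098, 15) (26.0902, 15)]  |A|=283.8005
7. canonical 5-gon: [(21.4676, 6.5587) (20.0035, 0) (45.2267, 0) (37.5098, 15) (26.0902, 15)]
8. shoelace: 283.8005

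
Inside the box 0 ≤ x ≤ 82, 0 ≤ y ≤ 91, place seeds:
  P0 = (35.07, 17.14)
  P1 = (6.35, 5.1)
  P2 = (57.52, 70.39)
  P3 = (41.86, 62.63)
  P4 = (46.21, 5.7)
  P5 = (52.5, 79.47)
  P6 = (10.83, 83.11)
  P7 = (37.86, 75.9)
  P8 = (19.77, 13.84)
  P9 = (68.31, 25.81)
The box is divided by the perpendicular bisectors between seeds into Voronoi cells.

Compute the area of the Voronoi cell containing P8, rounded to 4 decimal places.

1. box [0,82]×[0,91]: [(0, 0) (82, 0) (82, 91) (0, 91)]
2. ⊥bis P8·P0 via (27.42,15.49): [(0, 0) (30.761, 0) (11.1335, 91) (0, 91)]  |A|=1906.2002
3. ⊥bis P8·P1 via (13.06,9.47): [(0, 29.5232) (19.2275, 0) (30.761, 0) (11.1335, 91) (0, 91)]  |A|=1622.3713
4. ⊥bis P8·P2 via (38.645,42.115): [(0, 67.9125) (0, 29.5232) (19.2275, 0) (30.761, 0) (18.8234, 55.3469)]  |A|=1206.6063
5. ⊥bis P8·P3 via (30.815,38.235): [(0, 52.1867) (0, 29.5232) (19.2275, 0) (30.761, 0) (21.6159, 42.4)]  |A|=932.3343
6. ⊥bis P8·P4 via (32.99,9.77): [(0, 52.1867) (0, 29.5232) (19.2275, 0) (29.9821, 0) (30.4401, 1.4876) (21.6159, 42.4)]  |A|=931.755
7. ⊥bis P8·P5 via (36.135,46.655): [(0, 52.1867) (0, 29.5232) (19.2275, 0) (29.9821, 0) (30.4401, 1.4876) (21.6159, 42.4)]  |A|=931.755
8. ⊥bis P8·P6 via (15.3,48.475): [(9.7734, 47.7617) (0, 46.5004) (0, 29.5232) (19.2275, 0) (29.9821, 0) (30.4401, 1.4876) (21.6159, 42.4)]  |A|=903.9677
9. ⊥bis P8·P7 via (28.815,44.87): [(9.7734, 47.7617) (0, 46.5004) (0, 29.5232) (19.2275, 0) (29.9821, 0) (30.4401, 1.4876) (21.6159, 42.4)]  |A|=903.9677
10. ⊥bis P8·P9 via (44.04,19.825): [(9.7734, 47.7617) (0, 46.5004) (0, 29.5232) (19.2275, 0) (29.9821, 0) (30.4401, 1.4876) (21.6159, 42.4)]  |A|=903.9677
11. canonical 7-gon: [(9.7734, 47.7617) (0, 46.5004) (0, 29.5232) (19.2275, 0) (29.9821, 0) (30.4401, 1.4876) (21.6159, 42.4)]
12. shoelace: 903.9677

Area of P8's cell: 903.9677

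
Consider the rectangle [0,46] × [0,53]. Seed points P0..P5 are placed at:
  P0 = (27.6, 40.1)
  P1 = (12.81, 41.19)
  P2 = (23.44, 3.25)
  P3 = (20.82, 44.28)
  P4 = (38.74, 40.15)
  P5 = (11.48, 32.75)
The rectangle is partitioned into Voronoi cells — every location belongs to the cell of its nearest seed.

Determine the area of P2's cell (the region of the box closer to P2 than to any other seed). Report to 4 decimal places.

Area of P2's cell: 806.3008

1. box [0,46]×[0,53]: [(0, 0) (46, 0) (46, 53) (0, 53)]
2. ⊥bis P2·P0 via (25.52,21.675): [(0, 24.556) (0, 0) (46, 0) (46, 19.363)]  |A|=1010.1362
3. ⊥bis P2·P1 via (18.125,22.22): [(18.8623, 22.4266) (0, 17.1418) (0, 0) (46, 0) (46, 19.363)]  |A|=940.2116
4. ⊥bis P2·P3 via (22.13,23.765): [(18.8623, 22.4266) (0, 17.1418) (0, 0) (46, 0) (46, 19.363)]  |A|=940.2116
5. ⊥bis P2·P4 via (31.09,21.7): [(33.2567, 20.8016) (18.8623, 22.4266) (0, 17.1418) (0, 0) (46, 0) (46, 15.5178)]  |A|=915.7114
6. ⊥bis P2·P5 via (17.46,18): [(33.2567, 20.8016) (26.3058, 21.5863) (0, 10.9213) (0, 0) (46, 0) (46, 15.5178)]  |A|=806.3008
7. canonical 6-gon: [(33.2567, 20.8016) (26.3058, 21.5863) (0, 10.9213) (0, 0) (46, 0) (46, 15.5178)]
8. shoelace: 806.3008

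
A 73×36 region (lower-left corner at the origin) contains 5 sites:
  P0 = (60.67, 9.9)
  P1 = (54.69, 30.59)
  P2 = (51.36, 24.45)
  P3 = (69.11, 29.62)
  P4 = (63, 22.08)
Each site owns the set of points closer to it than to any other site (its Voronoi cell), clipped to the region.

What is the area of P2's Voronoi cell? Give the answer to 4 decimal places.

1. box [0,73]×[0,36]: [(0, 0) (73, 0) (73, 36) (0, 36)]
2. ⊥bis P2·P0 via (56.015,17.175): [(0, 0) (29.1733, 0) (73, 28.0431) (73, 36) (0, 36)]  |A|=2013.4825
3. ⊥bis P2·P1 via (53.025,27.52): [(0, 0) (29.1733, 0) (63.3939, 21.8965) (37.3892, 36) (0, 36)]  |A|=1724.1461
4. ⊥bis P2·P3 via (60.235,27.035): [(0, 0) (29.1733, 0) (61.9928, 21) (61.4198, 22.9671) (37.3892, 36) (0, 36)]  |A|=1722.5112
5. ⊥bis P2·P4 via (57.18,23.265): [(0, 0) (29.1733, 0) (55.9288, 17.1198) (57.547, 25.0675) (37.3892, 36) (0, 36)]  |A|=1698.3458
6. canonical 6-gon: [(0, 0) (29.1733, 0) (55.9288, 17.1198) (57.547, 25.0675) (37.3892, 36) (0, 36)]
7. shoelace: 1698.3458

Area of P2's cell: 1698.3458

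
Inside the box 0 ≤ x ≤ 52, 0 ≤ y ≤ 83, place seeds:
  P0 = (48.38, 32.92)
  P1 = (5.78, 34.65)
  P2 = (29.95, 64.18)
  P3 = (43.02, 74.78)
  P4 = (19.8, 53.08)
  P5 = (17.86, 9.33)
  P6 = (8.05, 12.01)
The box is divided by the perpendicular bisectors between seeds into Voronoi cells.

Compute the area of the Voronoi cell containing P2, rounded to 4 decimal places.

1. box [0,52]×[0,83]: [(0, 0) (52, 0) (52, 83) (0, 83)]
2. ⊥bis P2·P0 via (39.165,48.55): [(0, 25.4594) (52, 56.1171) (52, 83) (0, 83)]  |A|=2195.0087
3. ⊥bis P2·P1 via (17.865,49.415): [(0, 64.0373) (27.3979, 41.6124) (52, 56.1171) (52, 83) (0, 83)]  |A|=1666.5328
4. ⊥bis P2·P3 via (36.485,69.48): [(0, 64.0373) (27.3979, 41.6124) (48.8356, 54.2515) (25.52, 83) (0, 83)]  |A|=1243.369
5. ⊥bis P2·P4 via (24.875,58.63): [(0, 81.3761) (37.179, 47.3791) (48.8356, 54.2515) (25.52, 83) (0, 83)]  |A|=732.3841
6. ⊥bis P2·P5 via (23.905,36.755): [(0, 81.3761) (37.179, 47.3791) (48.8356, 54.2515) (25.52, 83) (0, 83)]  |A|=732.3841
7. ⊥bis P2·P6 via (19,38.095): [(0, 81.3761) (37.179, 47.3791) (48.8356, 54.2515) (25.52, 83) (0, 83)]  |A|=732.3841
8. canonical 5-gon: [(0, 81.3761) (37.179, 47.3791) (48.8356, 54.2515) (25.52, 83) (0, 83)]
9. shoelace: 732.3841

Area of P2's cell: 732.3841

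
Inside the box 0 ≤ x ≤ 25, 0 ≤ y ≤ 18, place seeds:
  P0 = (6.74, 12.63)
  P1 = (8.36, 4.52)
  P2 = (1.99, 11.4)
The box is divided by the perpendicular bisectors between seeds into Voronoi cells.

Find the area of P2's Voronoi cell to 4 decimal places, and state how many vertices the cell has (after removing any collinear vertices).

Area of P2's cell: 53.6920 (4 vertices)

1. box [0,25]×[0,18]: [(0, 0) (25, 0) (25, 18) (0, 18)]
2. ⊥bis P2·P0 via (4.365,12.015): [(0, 0) (7.4763, 0) (2.8152, 18) (0, 18)]  |A|=92.6231
3. ⊥bis P2·P1 via (5.175,7.96): [(0, 3.1686) (5.3686, 8.1393) (2.8152, 18) (0, 18)]  |A|=53.692
4. canonical 4-gon: [(0, 3.1686) (5.3686, 8.1393) (2.8152, 18) (0, 18)]
5. shoelace: 53.692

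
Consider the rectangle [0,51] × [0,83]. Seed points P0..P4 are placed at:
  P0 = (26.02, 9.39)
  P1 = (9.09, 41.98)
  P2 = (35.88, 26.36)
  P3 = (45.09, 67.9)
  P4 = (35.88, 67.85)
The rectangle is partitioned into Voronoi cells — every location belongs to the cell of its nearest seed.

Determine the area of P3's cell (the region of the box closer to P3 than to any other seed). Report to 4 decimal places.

1. box [0,51]×[0,83]: [(0, 0) (51, 0) (51, 83) (0, 83)]
2. ⊥bis P3·P0 via (35.555,38.645): [(0, 50.2333) (51, 33.6111) (51, 83) (0, 83)]  |A|=2094.9679
3. ⊥bis P3·P1 via (27.09,54.94): [(39.8243, 37.2535) (51, 33.6111) (51, 83) (6.8868, 83)]  |A|=1284.9906
4. ⊥bis P3·P2 via (40.485,47.13): [(31.2369, 49.1804) (51, 44.7987) (51, 83) (6.8868, 83)]  |A|=1123.4331
5. ⊥bis P3·P4 via (40.485,67.875): [(40.5978, 47.105) (51, 44.7987) (51, 83) (40.4029, 83)]  |A|=388.8814
6. canonical 4-gon: [(40.5978, 47.105) (51, 44.7987) (51, 83) (40.4029, 83)]
7. shoelace: 388.8814

Area of P3's cell: 388.8814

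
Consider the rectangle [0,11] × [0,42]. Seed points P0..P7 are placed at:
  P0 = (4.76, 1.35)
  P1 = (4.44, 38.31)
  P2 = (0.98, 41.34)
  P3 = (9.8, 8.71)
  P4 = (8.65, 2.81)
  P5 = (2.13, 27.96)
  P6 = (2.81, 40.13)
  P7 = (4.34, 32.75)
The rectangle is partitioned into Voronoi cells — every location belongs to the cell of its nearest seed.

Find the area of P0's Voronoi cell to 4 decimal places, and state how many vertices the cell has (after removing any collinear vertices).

1. box [0,11]×[0,42]: [(0, 0) (11, 0) (11, 42) (0, 42)]
2. ⊥bis P0·P1 via (4.6,19.83): [(0, 19.7902) (0, 0) (11, 0) (11, 19.8854)]  |A|=218.2157
3. ⊥bis P0·P2 via (2.87,21.345): [(0, 19.7902) (0, 0) (11, 0) (11, 19.8854)]  |A|=218.2157
4. ⊥bis P0·P3 via (7.28,5.03): [(0, 10.0152) (0, 0) (11, 0) (11, 2.4826)]  |A|=68.738
5. ⊥bis P0·P4 via (6.705,2.08): [(5.0159, 6.5804) (0, 10.0152) (0, 0) (7.4857, 0)]  |A|=49.7471
6. ⊥bis P0·P5 via (3.445,14.655): [(5.0159, 6.5804) (0, 10.0152) (0, 0) (7.4857, 0)]  |A|=49.7471
7. ⊥bis P0·P6 via (3.785,20.74): [(5.0159, 6.5804) (0, 10.0152) (0, 0) (7.4857, 0)]  |A|=49.7471
8. ⊥bis P0·P7 via (4.55,17.05): [(5.0159, 6.5804) (0, 10.0152) (0, 0) (7.4857, 0)]  |A|=49.7471
9. canonical 4-gon: [(5.0159, 6.5804) (0, 10.0152) (0, 0) (7.4857, 0)]
10. shoelace: 49.7471

Area of P0's cell: 49.7471 (4 vertices)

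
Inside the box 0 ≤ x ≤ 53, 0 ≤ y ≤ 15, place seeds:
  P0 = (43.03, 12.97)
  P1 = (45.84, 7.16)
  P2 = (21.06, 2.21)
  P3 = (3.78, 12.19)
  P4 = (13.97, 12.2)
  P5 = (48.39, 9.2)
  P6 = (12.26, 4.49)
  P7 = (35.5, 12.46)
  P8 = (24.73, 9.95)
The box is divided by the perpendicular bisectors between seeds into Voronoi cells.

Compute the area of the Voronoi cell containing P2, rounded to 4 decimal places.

Area of P2's cell: 81.5958

1. box [0,53]×[0,15]: [(0, 0) (53, 0) (53, 15) (0, 15)]
2. ⊥bis P2·P0 via (32.045,7.59): [(0, 0) (35.7623, 0) (28.4159, 15) (0, 15)]  |A|=481.3362
3. ⊥bis P2·P1 via (33.45,4.685): [(0, 0) (34.3859, 0) (33.4378, 4.7462) (28.4159, 15) (0, 15)]  |A|=478.0698
4. ⊥bis P2·P3 via (12.42,7.2): [(8.2617, 0) (34.3859, 0) (33.4378, 4.7462) (28.4159, 15) (16.9249, 15)]  |A|=289.1709
5. ⊥bis P2·P4 via (17.515,7.205): [(8.8859, 1.0808) (8.2617, 0) (34.3859, 0) (33.4378, 4.7462) (28.4372, 14.9566)]  |A|=208.626
6. ⊥bis P2·P5 via (34.725,5.705): [(8.8859, 1.0808) (8.2617, 0) (34.3859, 0) (33.4378, 4.7462) (28.4372, 14.9566)]  |A|=208.626
7. ⊥bis P2·P6 via (16.66,3.35): [(17.6912, 7.33) (15.792, 0) (34.3859, 0) (33.4378, 4.7462) (28.4372, 14.9566)]  |A|=178.2189
8. ⊥bis P2·P7 via (28.28,7.335): [(24.735, 12.3291) (17.6912, 7.33) (15.792, 0) (33.4866, 0)]  |A|=130.148
9. ⊥bis P2·P8 via (22.895,6.08): [(32.3548, 1.5946) (18.7195, 8.0599) (17.6912, 7.33) (15.792, 0) (33.4866, 0)]  |A|=81.5958
10. canonical 5-gon: [(32.3548, 1.5946) (18.7195, 8.0599) (17.6912, 7.33) (15.792, 0) (33.4866, 0)]
11. shoelace: 81.5958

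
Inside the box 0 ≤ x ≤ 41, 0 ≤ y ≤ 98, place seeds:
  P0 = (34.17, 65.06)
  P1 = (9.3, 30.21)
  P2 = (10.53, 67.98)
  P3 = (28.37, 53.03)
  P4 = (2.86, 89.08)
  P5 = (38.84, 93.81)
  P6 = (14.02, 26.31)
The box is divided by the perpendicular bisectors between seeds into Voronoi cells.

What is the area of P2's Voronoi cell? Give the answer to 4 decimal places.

1. box [0,41]×[0,98]: [(0, 0) (41, 0) (41, 98) (0, 98)]
2. ⊥bis P2·P0 via (22.35,66.52): [(0, 0) (14.1335, 0) (26.2384, 98) (0, 98)]  |A|=1978.222
3. ⊥bis P2·P1 via (9.915,49.095): [(0, 49.4179) (20.1565, 48.7615) (26.2384, 98) (0, 98)]  |A|=1135.5919
4. ⊥bis P2·P3 via (19.45,60.505): [(0, 49.4179) (9.8891, 49.0958) (21.9799, 63.524) (26.2384, 98) (0, 98)]  |A|=1059.5007
5. ⊥bis P2·P4 via (6.695,78.53): [(0, 76.0963) (0, 49.4179) (9.8891, 49.0958) (21.9799, 63.524) (24.6392, 85.0528)]  |A|=619.8001
6. ⊥bis P2·P5 via (24.685,80.895): [(21.8248, 84.0298) (0, 76.0963) (0, 49.4179) (9.8891, 49.0958) (21.9799, 63.524) (24.1923, 81.435)]  |A|=614.9378
7. ⊥bis P2·P6 via (12.275,47.145): [(21.8248, 84.0298) (0, 76.0963) (0, 49.4179) (9.8891, 49.0958) (21.9799, 63.524) (24.1923, 81.435)]  |A|=614.9378
8. canonical 6-gon: [(21.8248, 84.0298) (0, 76.0963) (0, 49.4179) (9.8891, 49.0958) (21.9799, 63.524) (24.1923, 81.435)]
9. shoelace: 614.9378

Area of P2's cell: 614.9378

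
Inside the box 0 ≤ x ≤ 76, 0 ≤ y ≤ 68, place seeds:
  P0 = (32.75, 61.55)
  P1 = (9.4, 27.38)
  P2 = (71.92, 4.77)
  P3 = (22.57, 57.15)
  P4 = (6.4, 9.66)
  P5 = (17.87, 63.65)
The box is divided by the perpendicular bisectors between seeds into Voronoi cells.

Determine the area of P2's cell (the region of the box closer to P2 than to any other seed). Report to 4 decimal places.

1. box [0,76]×[0,68]: [(0, 0) (76, 0) (76, 68) (0, 68)]
2. ⊥bis P2·P0 via (52.335,33.16): [(4.267, 0) (76, 0) (76, 49.4854)]  |A|=1774.87
3. ⊥bis P2·P1 via (40.66,16.075): [(45.0116, 28.1079) (34.8466, 0) (76, 0) (76, 49.4854)]  |A|=1345.1052
4. ⊥bis P2·P3 via (47.245,30.96): [(45.0116, 28.1079) (34.8466, 0) (76, 0) (76, 49.4854)]  |A|=1345.1052
5. ⊥bis P2·P4 via (39.16,7.215): [(45.0116, 28.1079) (39.6031, 13.1526) (38.6215, 0) (76, 0) (76, 49.4854)]  |A|=1320.2799
6. ⊥bis P2·P5 via (44.895,34.21): [(45.0116, 28.1079) (39.6031, 13.1526) (38.6215, 0) (76, 0) (76, 49.4854)]  |A|=1320.2799
7. canonical 5-gon: [(45.0116, 28.1079) (39.6031, 13.1526) (38.6215, 0) (76, 0) (76, 49.4854)]
8. shoelace: 1320.2799

Area of P2's cell: 1320.2799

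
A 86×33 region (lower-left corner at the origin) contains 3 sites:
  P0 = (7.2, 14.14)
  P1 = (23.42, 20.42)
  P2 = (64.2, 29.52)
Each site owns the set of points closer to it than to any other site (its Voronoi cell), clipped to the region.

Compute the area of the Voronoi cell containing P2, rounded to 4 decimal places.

Area of P2's cell: 1329.8977

1. box [0,86]×[0,33]: [(0, 0) (86, 0) (86, 33) (0, 33)]
2. ⊥bis P2·P0 via (35.7,21.83): [(41.5903, 0) (86, 0) (86, 33) (32.6861, 33)]  |A|=1612.4406
3. ⊥bis P2·P1 via (43.81,24.97): [(49.382, 0) (86, 0) (86, 33) (42.0181, 33)]  |A|=1329.8977
4. canonical 4-gon: [(49.382, 0) (86, 0) (86, 33) (42.0181, 33)]
5. shoelace: 1329.8977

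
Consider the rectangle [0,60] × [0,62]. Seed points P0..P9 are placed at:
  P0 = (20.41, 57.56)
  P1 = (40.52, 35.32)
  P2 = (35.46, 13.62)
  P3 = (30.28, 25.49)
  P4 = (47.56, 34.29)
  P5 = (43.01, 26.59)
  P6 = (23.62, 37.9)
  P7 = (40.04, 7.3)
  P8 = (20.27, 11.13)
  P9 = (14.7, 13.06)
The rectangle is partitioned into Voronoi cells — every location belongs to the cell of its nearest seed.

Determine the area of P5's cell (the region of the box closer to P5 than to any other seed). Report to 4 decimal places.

1. box [0,60]×[0,62]: [(0, 0) (60, 0) (60, 62) (0, 62)]
2. ⊥bis P5·P0 via (31.71,42.075): [(0, 18.935) (0, 0) (60, 0) (60, 62) (59.0143, 62)]  |A|=2449.2743
3. ⊥bis P5·P1 via (41.765,30.955): [(0.2422, 19.1117) (0, 18.935) (0, 0) (60, 0) (60, 36.156)]  |A|=1655.9478
4. ⊥bis P5·P2 via (39.235,20.105): [(27.5574, 26.9027) (60, 8.0174) (60, 36.156)]  |A|=456.4446
5. ⊥bis P5·P3 via (36.645,26.04): [(36.3537, 29.4116) (37.0478, 21.3782) (60, 8.0174) (60, 36.156)]  |A|=420.2421
6. ⊥bis P5·P4 via (45.285,30.44): [(43.5513, 31.4645) (36.3537, 29.4116) (37.0478, 21.3782) (60, 8.0174) (60, 21.7448)]  |A|=301.7184
7. ⊥bis P5·P6 via (33.315,32.245): [(43.5513, 31.4645) (36.3537, 29.4116) (37.0478, 21.3782) (60, 8.0174) (60, 21.7448)]  |A|=301.7184
8. ⊥bis P5·P7 via (41.525,16.945): [(43.5513, 31.4645) (36.3537, 29.4116) (37.0478, 21.3782) (45.7921, 16.288) (60, 14.1005) (60, 21.7448)]  |A|=258.5048
9. ⊥bis P5·P8 via (31.64,18.86): [(43.5513, 31.4645) (36.3537, 29.4116) (37.0478, 21.3782) (45.7921, 16.288) (60, 14.1005) (60, 21.7448)]  |A|=258.5048
10. ⊥bis P5·P9 via (28.855,19.825): [(43.5513, 31.4645) (36.3537, 29.4116) (37.0478, 21.3782) (45.7921, 16.288) (60, 14.1005) (60, 21.7448)]  |A|=258.5048
11. canonical 6-gon: [(43.5513, 31.4645) (36.3537, 29.4116) (37.0478, 21.3782) (45.7921, 16.288) (60, 14.1005) (60, 21.7448)]
12. shoelace: 258.5048

Area of P5's cell: 258.5048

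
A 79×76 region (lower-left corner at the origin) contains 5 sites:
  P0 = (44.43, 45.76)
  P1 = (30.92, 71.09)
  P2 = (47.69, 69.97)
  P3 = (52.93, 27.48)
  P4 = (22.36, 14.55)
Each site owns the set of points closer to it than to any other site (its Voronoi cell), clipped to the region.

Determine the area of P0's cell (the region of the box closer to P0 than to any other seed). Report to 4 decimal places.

1. box [0,79]×[0,76]: [(0, 0) (79, 0) (79, 76) (0, 76)]
2. ⊥bis P0·P1 via (37.675,58.425): [(0, 38.3307) (0, 0) (79, 0) (79, 76) (70.6265, 76)]  |A|=4673.7737
3. ⊥bis P0·P2 via (46.06,57.865): [(38.5269, 58.8794) (0, 38.3307) (0, 0) (79, 0) (79, 53.4295)]  |A|=4145.3441
4. ⊥bis P0·P3 via (48.68,36.62): [(38.5269, 58.8794) (0, 38.3307) (0, 13.9843) (79, 50.7185) (79, 53.4295)]  |A|=1589.5835
5. ⊥bis P0·P4 via (33.395,30.155): [(38.5269, 58.8794) (12.4461, 44.9689) (33.943, 29.7675) (79, 50.7185) (79, 53.4295)]  |A|=1010.439
6. canonical 5-gon: [(38.5269, 58.8794) (12.4461, 44.9689) (33.943, 29.7675) (79, 50.7185) (79, 53.4295)]
7. shoelace: 1010.439

Area of P0's cell: 1010.4390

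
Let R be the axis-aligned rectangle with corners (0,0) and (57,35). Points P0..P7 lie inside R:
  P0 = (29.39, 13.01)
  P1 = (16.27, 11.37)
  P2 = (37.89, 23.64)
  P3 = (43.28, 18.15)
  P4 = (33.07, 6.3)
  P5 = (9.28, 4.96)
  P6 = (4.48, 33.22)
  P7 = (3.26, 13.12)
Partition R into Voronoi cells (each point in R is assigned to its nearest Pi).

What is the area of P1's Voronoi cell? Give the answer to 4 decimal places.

Area of P1's cell: 252.3779

1. box [0,57]×[0,35]: [(0, 0) (57, 0) (57, 35) (0, 35)]
2. ⊥bis P1·P0 via (22.83,12.19): [(0, 0) (24.3538, 0) (19.9787, 35) (0, 35)]  |A|=775.8188
3. ⊥bis P1·P2 via (27.08,17.505): [(0, 0) (24.3538, 0) (20.7775, 28.6102) (17.1511, 35) (0, 35)]  |A|=766.7845
4. ⊥bis P1·P3 via (29.775,14.76): [(0, 0) (24.3538, 0) (20.7775, 28.6102) (17.1511, 35) (0, 35)]  |A|=766.7845
5. ⊥bis P1·P4 via (24.67,8.835): [(0, 0) (22.0037, 0) (23.6655, 5.5063) (20.7775, 28.6102) (17.1511, 35) (0, 35)]  |A|=760.3145
6. ⊥bis P1·P5 via (12.775,8.165): [(0, 22.0959) (20.2625, 0) (22.0037, 0) (23.6655, 5.5063) (20.7775, 28.6102) (17.1511, 35) (0, 35)]  |A|=536.4551
7. ⊥bis P1·P6 via (10.375,22.295): [(3.3122, 18.484) (20.2625, 0) (22.0037, 0) (23.6655, 5.5063) (20.8597, 27.9524)]  |A|=293.1301
8. ⊥bis P1·P7 via (9.765,12.245): [(11.1749, 22.7266) (9.6714, 11.5494) (20.2625, 0) (22.0037, 0) (23.6655, 5.5063) (20.8597, 27.9524)]  |A|=252.3779
9. canonical 6-gon: [(11.1749, 22.7266) (9.6714, 11.5494) (20.2625, 0) (22.0037, 0) (23.6655, 5.5063) (20.8597, 27.9524)]
10. shoelace: 252.3779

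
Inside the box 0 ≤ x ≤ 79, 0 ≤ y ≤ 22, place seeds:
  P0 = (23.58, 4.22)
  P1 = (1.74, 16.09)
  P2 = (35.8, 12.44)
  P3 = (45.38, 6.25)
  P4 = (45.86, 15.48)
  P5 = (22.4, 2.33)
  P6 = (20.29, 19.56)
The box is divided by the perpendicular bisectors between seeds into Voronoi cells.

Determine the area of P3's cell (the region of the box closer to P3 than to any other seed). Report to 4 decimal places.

1. box [0,79]×[0,22]: [(0, 0) (79, 0) (79, 22) (0, 22)]
2. ⊥bis P3·P0 via (34.48,5.235): [(34.9675, 0) (79, 0) (79, 22) (32.9189, 22)]  |A|=991.2503
3. ⊥bis P3·P1 via (23.56,11.17): [(34.9675, 0) (79, 0) (79, 22) (32.9189, 22)]  |A|=991.2503
4. ⊥bis P3·P2 via (40.59,9.345): [(34.9151, 0.5622) (34.9675, 0) (79, 0) (79, 22) (48.7669, 22)]  |A|=821.3773
5. ⊥bis P3·P4 via (45.62,10.865): [(41.7037, 11.0687) (34.9151, 0.5622) (34.9675, 0) (79, 0) (79, 9.1291)]  |A|=416.1146
6. ⊥bis P3·P5 via (33.89,4.29): [(41.7037, 11.0687) (34.9151, 0.5622) (34.9675, 0) (79, 0) (79, 9.1291)]  |A|=416.1146
7. ⊥bis P3·P6 via (32.835,12.905): [(41.7037, 11.0687) (34.9151, 0.5622) (34.9675, 0) (79, 0) (79, 9.1291)]  |A|=416.1146
8. canonical 5-gon: [(41.7037, 11.0687) (34.9151, 0.5622) (34.9675, 0) (79, 0) (79, 9.1291)]
9. shoelace: 416.1146

Area of P3's cell: 416.1146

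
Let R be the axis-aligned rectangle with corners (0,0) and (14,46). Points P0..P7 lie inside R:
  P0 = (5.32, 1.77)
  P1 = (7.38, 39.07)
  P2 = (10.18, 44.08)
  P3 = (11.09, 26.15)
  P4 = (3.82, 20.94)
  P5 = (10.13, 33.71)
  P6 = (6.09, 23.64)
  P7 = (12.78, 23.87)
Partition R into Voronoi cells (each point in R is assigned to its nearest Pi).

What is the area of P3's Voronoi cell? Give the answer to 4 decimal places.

Area of P3's cell: 34.0194

1. box [0,14]×[0,46]: [(0, 0) (14, 0) (14, 46) (0, 46)]
2. ⊥bis P3·P0 via (8.205,13.96): [(0, 15.9019) (14, 12.5885) (14, 46) (0, 46)]  |A|=444.5674
3. ⊥bis P3·P1 via (9.235,32.61): [(0, 29.9582) (0, 15.9019) (14, 12.5885) (14, 33.9783)]  |A|=248.1224
4. ⊥bis P3·P2 via (10.635,35.115): [(0, 29.9582) (0, 15.9019) (14, 12.5885) (14, 33.9783)]  |A|=248.1224
5. ⊥bis P3·P4 via (7.455,23.545): [(2.3711, 30.639) (14, 14.4121) (14, 33.9783)]  |A|=113.7661
6. ⊥bis P3·P5 via (10.61,29.93): [(3.5241, 29.0302) (14, 14.4121) (14, 30.3605)]  |A|=83.5368
7. ⊥bis P3·P6 via (8.59,24.895): [(6.3349, 29.3871) (13.5072, 15.0998) (14, 14.4121) (14, 30.3605)]  |A|=62.1768
8. ⊥bis P3·P7 via (11.935,25.01): [(6.3349, 29.3871) (9.4551, 23.1718) (14, 26.5406) (14, 30.3605)]  |A|=34.0194
9. canonical 4-gon: [(6.3349, 29.3871) (9.4551, 23.1718) (14, 26.5406) (14, 30.3605)]
10. shoelace: 34.0194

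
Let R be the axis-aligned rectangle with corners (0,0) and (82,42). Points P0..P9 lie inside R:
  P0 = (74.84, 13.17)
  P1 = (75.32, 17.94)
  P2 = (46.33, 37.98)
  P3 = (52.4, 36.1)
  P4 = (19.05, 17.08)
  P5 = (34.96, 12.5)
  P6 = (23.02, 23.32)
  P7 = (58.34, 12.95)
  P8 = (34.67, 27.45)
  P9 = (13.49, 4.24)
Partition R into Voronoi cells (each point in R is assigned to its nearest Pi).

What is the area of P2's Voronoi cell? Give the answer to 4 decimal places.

1. box [0,82]×[0,42]: [(0, 0) (82, 0) (82, 42) (0, 42)]
2. ⊥bis P2·P0 via (60.585,25.575): [(0, 0) (38.3291, 0) (74.8784, 42) (0, 42)]  |A|=2377.357
3. ⊥bis P2·P1 via (60.825,27.96): [(0, 0) (38.3291, 0) (53.7346, 17.703) (70.5305, 42) (0, 42)]  |A|=2324.5364
4. ⊥bis P2·P3 via (49.365,37.04): [(0, 0) (37.893, 0) (50.9012, 42) (0, 42)]  |A|=1864.6779
5. ⊥bis P2·P4 via (32.69,27.53): [(42.467, 14.7684) (50.9012, 42) (21.6041, 42)]  |A|=398.9036
6. ⊥bis P2·P5 via (40.645,25.24): [(31.2235, 29.4442) (45.0952, 23.2542) (50.9012, 42) (21.6041, 42)]  |A|=331.913
7. ⊥bis P2·P6 via (34.675,30.65): [(37.0757, 26.8327) (45.0952, 23.2542) (50.9012, 42) (27.5368, 42)]  |A|=262.7419
8. ⊥bis P2·P7 via (52.335,25.465): [(37.0757, 26.8327) (45.0952, 23.2542) (50.9012, 42) (27.5368, 42)]  |A|=262.7419
9. ⊥bis P2·P8 via (40.5,32.715): [(46.1037, 26.51) (50.9012, 42) (32.1148, 42)]  |A|=145.5004
10. ⊥bis P2·P9 via (29.91,21.11): [(46.1037, 26.51) (50.9012, 42) (32.1148, 42)]  |A|=145.5004
11. canonical 3-gon: [(46.1037, 26.51) (50.9012, 42) (32.1148, 42)]
12. shoelace: 145.5004

Area of P2's cell: 145.5004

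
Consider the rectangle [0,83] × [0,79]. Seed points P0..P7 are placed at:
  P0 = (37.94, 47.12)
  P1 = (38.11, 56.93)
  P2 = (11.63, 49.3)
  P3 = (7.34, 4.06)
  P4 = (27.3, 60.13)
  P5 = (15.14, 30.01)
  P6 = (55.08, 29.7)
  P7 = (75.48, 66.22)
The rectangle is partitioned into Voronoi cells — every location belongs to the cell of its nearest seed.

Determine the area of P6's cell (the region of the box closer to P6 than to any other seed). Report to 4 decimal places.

Area of P6's cell: 1981.2850

1. box [0,83]×[0,79]: [(0, 0) (83, 0) (83, 79) (0, 79)]
2. ⊥bis P6·P0 via (46.51,38.41): [(7.4725, 0) (83, 0) (83, 74.3135)]  |A|=2806.3544
3. ⊥bis P6·P1 via (46.595,43.315): [(59.9611, 51.6449) (7.4725, 0) (83, 0) (83, 66.0029)]  |A|=2710.6216
4. ⊥bis P6·P2 via (33.355,39.5): [(59.9611, 51.6449) (21.9725, 14.2669) (15.5368, 0) (83, 0) (83, 66.0029)]  |A|=2653.0952
5. ⊥bis P6·P3 via (31.21,16.88): [(59.9611, 51.6449) (28.9344, 21.1169) (40.2758, 0) (83, 0) (83, 66.0029)]  |A|=2364.2688
6. ⊥bis P6·P4 via (41.19,44.915): [(59.9611, 51.6449) (28.9344, 21.1169) (40.2758, 0) (83, 0) (83, 66.0029)]  |A|=2364.2688
7. ⊥bis P6·P5 via (35.11,29.855): [(59.9611, 51.6449) (35.0892, 27.1728) (34.9552, 9.9067) (40.2758, 0) (83, 0) (83, 66.0029)]  |A|=2311.5407
8. ⊥bis P6·P7 via (65.28,47.96): [(59.4984, 51.1896) (35.0892, 27.1728) (34.9552, 9.9067) (40.2758, 0) (83, 0) (83, 38.0616)]  |A|=1981.285
9. canonical 6-gon: [(59.4984, 51.1896) (35.0892, 27.1728) (34.9552, 9.9067) (40.2758, 0) (83, 0) (83, 38.0616)]
10. shoelace: 1981.285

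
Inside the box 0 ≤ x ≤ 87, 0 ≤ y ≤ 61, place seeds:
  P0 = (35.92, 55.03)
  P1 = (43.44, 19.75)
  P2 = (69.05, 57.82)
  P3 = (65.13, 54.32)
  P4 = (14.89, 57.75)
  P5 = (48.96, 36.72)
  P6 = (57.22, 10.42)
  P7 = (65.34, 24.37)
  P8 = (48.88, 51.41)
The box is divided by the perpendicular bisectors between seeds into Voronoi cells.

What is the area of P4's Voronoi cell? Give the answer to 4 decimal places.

1. box [0,87]×[0,61]: [(0, 0) (87, 0) (87, 61) (0, 61)]
2. ⊥bis P4·P0 via (25.405,56.39): [(0, 0) (18.1116, 0) (26.0013, 61) (0, 61)]  |A|=1345.4411
3. ⊥bis P4·P1 via (29.165,38.75): [(0, 16.8379) (22.4732, 33.7223) (26.0013, 61) (0, 61)]  |A|=850.8586
4. ⊥bis P4·P2 via (41.97,57.785): [(0, 16.8379) (22.4732, 33.7223) (26.0013, 61) (0, 61)]  |A|=850.8586
5. ⊥bis P4·P3 via (40.01,56.035): [(0, 16.8379) (22.4732, 33.7223) (26.0013, 61) (0, 61)]  |A|=850.8586
6. ⊥bis P4·P5 via (31.925,47.235): [(0, 16.8379) (22.4732, 33.7223) (26.0013, 61) (0, 61)]  |A|=850.8586
7. ⊥bis P4·P6 via (36.055,34.085): [(0, 16.8379) (22.4732, 33.7223) (26.0013, 61) (0, 61)]  |A|=850.8586
8. ⊥bis P4·P7 via (40.115,41.06): [(0, 16.8379) (22.4732, 33.7223) (26.0013, 61) (0, 61)]  |A|=850.8586
9. ⊥bis P4·P8 via (31.885,54.58): [(0, 16.8379) (22.4732, 33.7223) (26.0013, 61) (0, 61)]  |A|=850.8586
10. canonical 4-gon: [(0, 16.8379) (22.4732, 33.7223) (26.0013, 61) (0, 61)]
11. shoelace: 850.8586

Area of P4's cell: 850.8586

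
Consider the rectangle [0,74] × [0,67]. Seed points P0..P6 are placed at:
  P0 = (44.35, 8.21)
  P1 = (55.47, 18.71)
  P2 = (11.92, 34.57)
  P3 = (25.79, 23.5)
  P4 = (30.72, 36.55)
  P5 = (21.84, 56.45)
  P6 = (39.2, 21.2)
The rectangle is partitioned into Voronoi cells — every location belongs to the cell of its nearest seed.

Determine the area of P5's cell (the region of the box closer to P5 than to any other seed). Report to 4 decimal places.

1. box [0,74]×[0,67]: [(0, 0) (74, 0) (74, 67) (0, 67)]
2. ⊥bis P5·P0 via (33.095,32.33): [(0, 16.887) (74, 51.4173) (74, 67) (0, 67)]  |A|=2430.7393
3. ⊥bis P5·P1 via (38.655,37.58): [(0, 16.887) (32.3988, 32.0052) (71.6705, 67) (0, 67)]  |A|=2065.8497
4. ⊥bis P5·P2 via (16.88,45.51): [(0, 53.1631) (37.2103, 36.2926) (71.6705, 67) (0, 67)]  |A|=1357.8443
5. ⊥bis P5·P3 via (23.815,39.975): [(0, 53.1631) (27.9855, 40.475) (44.0672, 42.4028) (71.6705, 67) (0, 67)]  |A|=1315.3227
6. ⊥bis P5·P4 via (26.28,46.5): [(0, 53.1631) (20.4422, 43.895) (71.119, 66.5085) (71.6705, 67) (0, 67)]  |A|=975.6191
7. ⊥bis P5·P6 via (30.52,38.825): [(0, 53.1631) (20.4422, 43.895) (71.119, 66.5085) (71.6705, 67) (0, 67)]  |A|=975.6191
8. canonical 5-gon: [(0, 53.1631) (20.4422, 43.895) (71.119, 66.5085) (71.6705, 67) (0, 67)]
9. shoelace: 975.6191

Area of P5's cell: 975.6191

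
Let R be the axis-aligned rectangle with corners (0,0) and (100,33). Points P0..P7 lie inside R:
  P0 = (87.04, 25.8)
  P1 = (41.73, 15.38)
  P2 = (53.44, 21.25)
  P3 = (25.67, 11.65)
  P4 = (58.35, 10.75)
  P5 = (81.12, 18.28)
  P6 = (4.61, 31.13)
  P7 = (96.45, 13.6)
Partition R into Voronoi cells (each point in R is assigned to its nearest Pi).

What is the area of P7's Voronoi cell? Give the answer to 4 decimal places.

Area of P7's cell: 282.1854

1. box [0,100]×[0,33]: [(0, 0) (100, 0) (100, 33) (0, 33)]
2. ⊥bis P7·P0 via (91.745,19.7): [(66.2041, 0) (100, 0) (100, 26.0672)]  |A|=440.482
3. ⊥bis P7·P1 via (69.09,14.49): [(68.6808, 1.9103) (68.6187, 0) (100, 0) (100, 26.0672)]  |A|=438.1757
4. ⊥bis P7·P2 via (74.945,17.425): [(72.7427, 5.0433) (71.8457, 0) (100, 0) (100, 26.0672)]  |A|=426.2558
5. ⊥bis P7·P3 via (61.06,12.625): [(72.7427, 5.0433) (71.8457, 0) (100, 0) (100, 26.0672)]  |A|=426.2558
6. ⊥bis P7·P4 via (77.4,12.175): [(77.6503, 8.8286) (78.3107, 0) (100, 0) (100, 26.0672)]  |A|=387.0396
7. ⊥bis P7·P5 via (88.785,15.94): [(89.3747, 17.8718) (83.9188, 0) (100, 0) (100, 26.0672)]  |A|=282.1854
8. ⊥bis P7·P6 via (50.53,22.365): [(89.3747, 17.8718) (83.9188, 0) (100, 0) (100, 26.0672)]  |A|=282.1854
9. canonical 4-gon: [(89.3747, 17.8718) (83.9188, 0) (100, 0) (100, 26.0672)]
10. shoelace: 282.1854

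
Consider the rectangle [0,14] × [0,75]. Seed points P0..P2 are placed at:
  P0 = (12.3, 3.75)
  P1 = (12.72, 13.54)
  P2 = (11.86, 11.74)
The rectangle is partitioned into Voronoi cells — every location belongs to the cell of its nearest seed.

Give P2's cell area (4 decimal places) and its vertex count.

Area of P2's cell: 107.8307 (4 vertices)

1. box [0,14]×[0,75]: [(0, 0) (14, 0) (14, 75) (0, 75)]
2. ⊥bis P2·P0 via (12.08,7.745): [(0, 7.0798) (14, 7.8507) (14, 75) (0, 75)]  |A|=945.4865
3. ⊥bis P2·P1 via (12.29,12.64): [(0, 18.5119) (0, 7.0798) (14, 7.8507) (14, 11.823)]  |A|=107.8307
4. canonical 4-gon: [(0, 18.5119) (0, 7.0798) (14, 7.8507) (14, 11.823)]
5. shoelace: 107.8307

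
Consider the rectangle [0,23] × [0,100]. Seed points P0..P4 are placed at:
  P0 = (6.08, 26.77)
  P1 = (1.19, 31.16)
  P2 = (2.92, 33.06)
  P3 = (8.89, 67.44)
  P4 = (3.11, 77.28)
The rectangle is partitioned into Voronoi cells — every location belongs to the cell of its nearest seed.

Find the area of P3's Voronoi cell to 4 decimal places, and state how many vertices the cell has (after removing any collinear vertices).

1. box [0,23]×[0,100]: [(0, 0) (23, 0) (23, 100) (0, 100)]
2. ⊥bis P3·P0 via (7.485,47.105): [(0, 47.6222) (23, 46.033) (23, 100) (0, 100)]  |A|=1222.9654
3. ⊥bis P3·P1 via (5.04,49.3): [(0, 50.3697) (19.1939, 46.296) (23, 46.033) (23, 100) (0, 100)]  |A|=1196.5975
4. ⊥bis P3·P2 via (5.905,50.25): [(0, 51.2754) (23, 47.2815) (23, 100) (0, 100)]  |A|=1166.5958
5. ⊥bis P3·P4 via (6,72.36): [(0, 68.8356) (0, 51.2754) (23, 47.2815) (23, 82.3458)]  |A|=605.1817
6. canonical 4-gon: [(0, 68.8356) (0, 51.2754) (23, 47.2815) (23, 82.3458)]
7. shoelace: 605.1817

Area of P3's cell: 605.1817 (4 vertices)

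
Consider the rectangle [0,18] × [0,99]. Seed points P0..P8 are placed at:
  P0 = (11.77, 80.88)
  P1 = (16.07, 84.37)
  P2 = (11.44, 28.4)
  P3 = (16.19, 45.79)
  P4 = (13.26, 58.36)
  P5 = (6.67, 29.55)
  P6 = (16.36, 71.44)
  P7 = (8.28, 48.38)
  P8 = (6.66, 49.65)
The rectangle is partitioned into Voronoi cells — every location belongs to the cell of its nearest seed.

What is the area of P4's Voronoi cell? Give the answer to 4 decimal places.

Area of P4's cell: 194.7288

1. box [0,18]×[0,99]: [(0, 0) (18, 0) (18, 99) (0, 99)]
2. ⊥bis P4·P0 via (12.515,69.62): [(0, 68.792) (0, 0) (18, 0) (18, 69.9829)]  |A|=1248.9738
3. ⊥bis P4·P1 via (14.665,71.365): [(0, 68.792) (0, 0) (18, 0) (18, 69.9829)]  |A|=1248.9738
4. ⊥bis P4·P2 via (12.35,43.38): [(0, 68.792) (0, 44.1302) (18, 43.0368) (18, 69.9829)]  |A|=464.4708
5. ⊥bis P4·P3 via (14.725,52.075): [(0, 68.792) (0, 48.6427) (18, 52.8384) (18, 69.9829)]  |A|=335.6442
6. ⊥bis P4·P5 via (9.965,43.955): [(0, 68.792) (0, 48.6427) (18, 52.8384) (18, 69.9829)]  |A|=335.6442
7. ⊥bis P4·P6 via (14.81,64.9): [(0, 68.41) (0, 48.6427) (18, 52.8384) (18, 64.144)]  |A|=279.6562
8. ⊥bis P4·P7 via (10.77,53.37): [(0, 68.41) (0, 58.7442) (13.7982, 51.859) (18, 52.8384) (18, 64.144)]  |A|=209.965
9. ⊥bis P4·P8 via (9.96,54.005): [(0, 68.41) (0, 61.5522) (10.852, 53.3291) (13.7982, 51.859) (18, 52.8384) (18, 64.144)]  |A|=194.7288
10. canonical 6-gon: [(0, 68.41) (0, 61.5522) (10.852, 53.3291) (13.7982, 51.859) (18, 52.8384) (18, 64.144)]
11. shoelace: 194.7288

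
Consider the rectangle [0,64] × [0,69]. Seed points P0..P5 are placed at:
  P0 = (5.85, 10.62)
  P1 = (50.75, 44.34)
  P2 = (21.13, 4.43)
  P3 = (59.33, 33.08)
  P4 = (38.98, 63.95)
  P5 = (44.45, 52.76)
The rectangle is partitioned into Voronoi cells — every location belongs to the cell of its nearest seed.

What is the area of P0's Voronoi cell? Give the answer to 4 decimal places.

1. box [0,64]×[0,69]: [(0, 0) (64, 0) (64, 69) (0, 69)]
2. ⊥bis P0·P1 via (28.3,27.48): [(0, 65.163) (0, 0) (48.9375, 0)]  |A|=1594.4579
3. ⊥bis P0·P2 via (13.49,7.525): [(23.9307, 33.2979) (0, 65.163) (0, 0) (10.4416, 0)]  |A|=953.5404
4. ⊥bis P0·P3 via (32.59,21.85): [(23.9307, 33.2979) (0, 65.163) (0, 0) (10.4416, 0)]  |A|=953.5404
5. ⊥bis P0·P4 via (22.415,37.285): [(23.9307, 33.2979) (19.6433, 39.0068) (0, 51.2098) (0, 0) (10.4416, 0)]  |A|=816.4969
6. ⊥bis P0·P5 via (25.15,31.69): [(23.7856, 32.9398) (11.933, 43.7967) (0, 51.2098) (0, 0) (10.4416, 0)]  |A|=801.8459
7. canonical 5-gon: [(23.7856, 32.9398) (11.933, 43.7967) (0, 51.2098) (0, 0) (10.4416, 0)]
8. shoelace: 801.8459

Area of P0's cell: 801.8459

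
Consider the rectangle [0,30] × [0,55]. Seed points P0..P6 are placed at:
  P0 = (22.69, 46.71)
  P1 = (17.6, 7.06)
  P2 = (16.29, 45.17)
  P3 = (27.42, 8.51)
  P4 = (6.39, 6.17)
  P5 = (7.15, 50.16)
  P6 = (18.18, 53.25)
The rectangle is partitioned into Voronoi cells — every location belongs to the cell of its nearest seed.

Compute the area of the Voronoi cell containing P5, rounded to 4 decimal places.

1. box [0,30]×[0,55]: [(0, 0) (30, 0) (30, 55) (0, 55)]
2. ⊥bis P5·P0 via (14.92,48.435): [(0, 0) (4.1671, 0) (16.3775, 55) (0, 55)]  |A|=564.9748
3. ⊥bis P5·P1 via (12.375,28.61): [(0, 25.6096) (10.4131, 28.1343) (16.3775, 55) (0, 55)]  |A|=373.0187
4. ⊥bis P5·P2 via (11.72,47.665): [(0, 26.1979) (15.7246, 55) (0, 55)]  |A|=226.4501
5. ⊥bis P5·P3 via (17.285,29.335): [(0, 26.1979) (15.7246, 55) (0, 55)]  |A|=226.4501
6. ⊥bis P5·P4 via (6.77,28.165): [(0, 28.282) (1.1272, 28.2625) (15.7246, 55) (0, 55)]  |A|=225.2755
7. ⊥bis P5·P6 via (12.665,51.705): [(0, 28.282) (1.1272, 28.2625) (13.0925, 50.179) (11.7419, 55) (0, 55)]  |A|=215.6754
8. canonical 5-gon: [(0, 28.282) (1.1272, 28.2625) (13.0925, 50.179) (11.7419, 55) (0, 55)]
9. shoelace: 215.6754

Area of P5's cell: 215.6754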